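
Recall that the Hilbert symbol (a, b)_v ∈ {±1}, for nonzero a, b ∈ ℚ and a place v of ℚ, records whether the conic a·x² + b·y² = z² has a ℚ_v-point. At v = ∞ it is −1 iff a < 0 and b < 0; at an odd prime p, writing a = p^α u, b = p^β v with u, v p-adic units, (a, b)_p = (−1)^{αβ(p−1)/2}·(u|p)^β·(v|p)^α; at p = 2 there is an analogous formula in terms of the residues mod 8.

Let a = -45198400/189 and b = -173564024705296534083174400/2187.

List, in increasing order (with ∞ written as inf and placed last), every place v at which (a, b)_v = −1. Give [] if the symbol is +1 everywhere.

(a, b) ≡ (-593229, -11573562) mod (ℚ^×)²; places V = {2, 3, 5, 7, 11, 13, 41, 47, 53, ∞}.
(a,b)_7: α=-1, u≡2; β=3, v≡3 (mod 7); (2|7)=+1, (3|7)=-1; sign (−1)^1·+1^3·-1^-1 = +1.
(a,b)_41: α=1, u≡20; β=3, v≡13 (mod 41); (20|41)=+1, (13|41)=-1; sign (−1)^0·+1^3·-1^1 = -1.
(a,b)_53: α=1, u≡52; β=4, v≡8 (mod 53); (52|53)=+1, (8|53)=-1; sign (−1)^0·+1^4·-1^1 = -1.
(a,b)_∞: sgn(-593229)=−, sgn(-11573562)=−, so -1.
(a,b)_13: α=1, u≡9; β=3, v≡5 (mod 13); (9|13)=+1, (5|13)=-1; sign (−1)^0·+1^3·-1^1 = -1.
(a,b)_2: α=6, β=15; u≡3, v≡3 (mod 8); ε(u)ε(v)=1·1, αω(v)=6·1, βω(u)=15·1; sum ≡ 0  ⇒  +1.
(a,b)_5: α=2, u≡1; β=2, v≡2 (mod 5); (1|5)=+1, (2|5)=-1; sign (−1)^0·+1^2·-1^2 = +1.
(a,b)_47: α=0, u≡43; β=1, v≡24 (mod 47); (43|47)=-1, (24|47)=+1; sign (−1)^0·-1^1·+1^0 = -1.
(a,b)_3: α=-3, u≡2; β=-7, v≡2 (mod 3); (2|3)=-1, (2|3)=-1; sign (−1)^1·-1^-7·-1^-3 = -1.
(a,b)_11: α=0, u≡3; β=1, v≡7 (mod 11); (3|11)=+1, (7|11)=-1; sign (−1)^0·+1^1·-1^0 = +1.
Ram(-593229, -11573562) = {3, 13, 41, 47, 53, ∞}; no ℚ_3-point on the conic.

[3, 13, 41, 47, 53, inf]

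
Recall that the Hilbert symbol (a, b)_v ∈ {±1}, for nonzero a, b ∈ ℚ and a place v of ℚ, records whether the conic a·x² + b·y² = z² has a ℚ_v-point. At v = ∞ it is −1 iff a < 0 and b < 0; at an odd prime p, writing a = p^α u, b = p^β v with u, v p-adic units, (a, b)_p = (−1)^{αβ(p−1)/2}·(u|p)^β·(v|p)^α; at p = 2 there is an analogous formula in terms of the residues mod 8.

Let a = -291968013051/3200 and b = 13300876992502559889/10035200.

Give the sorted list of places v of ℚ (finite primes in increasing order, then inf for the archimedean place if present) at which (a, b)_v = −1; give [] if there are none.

[2, 13, 19, 23]

(a, b) ≡ (-4739702, 12818) mod (ℚ^×)²; places V = {2, 3, 5, 7, 11, 13, 17, 19, 23, 29, ∞}.
(a,b)_∞: sgn(-4739702)=−, sgn(12818)=+, so +1.
(a,b)_11: α=1, u≡6; β=2, v≡9 (mod 11); (6|11)=-1, (9|11)=+1; sign (−1)^0·-1^2·+1^1 = +1.
(a,b)_5: α=-2, u≡3; β=-2, v≡3 (mod 5); (3|5)=-1, (3|5)=-1; sign (−1)^0·-1^-2·-1^-2 = +1.
(a,b)_19: α=1, u≡18; β=2, v≡14 (mod 19); (18|19)=-1, (14|19)=-1; sign (−1)^0·-1^2·-1^1 = -1.
(a,b)_3: α=6, u≡1; β=12, v≡2 (mod 3); (1|3)=+1, (2|3)=-1; sign (−1)^0·+1^12·-1^6 = +1.
(a,b)_29: α=1, u≡23; β=1, v≡5 (mod 29); (23|29)=+1, (5|29)=+1; sign (−1)^0·+1^1·+1^1 = +1.
(a,b)_7: α=0, u≡6; β=-2, v≡2 (mod 7); (6|7)=-1, (2|7)=+1; sign (−1)^0·-1^-2·+1^0 = +1.
(a,b)_23: α=1, u≡13; β=2, v≡14 (mod 23); (13|23)=+1, (14|23)=-1; sign (−1)^0·+1^2·-1^1 = -1.
(a,b)_2: α=-7, β=-13; u≡5, v≡1 (mod 8); ε(u)ε(v)=0·0, αω(v)=-7·0, βω(u)=-13·1; sum ≡ 1  ⇒  -1.
(a,b)_13: α=2, u≡5; β=3, v≡5 (mod 13); (5|13)=-1, (5|13)=-1; sign (−1)^0·-1^3·-1^2 = -1.
(a,b)_17: α=1, u≡7; β=1, v≡11 (mod 17); (7|17)=-1, (11|17)=-1; sign (−1)^0·-1^1·-1^1 = +1.
Ram(-4739702, 12818) = {2, 13, 19, 23}; no ℚ_2-point on the conic.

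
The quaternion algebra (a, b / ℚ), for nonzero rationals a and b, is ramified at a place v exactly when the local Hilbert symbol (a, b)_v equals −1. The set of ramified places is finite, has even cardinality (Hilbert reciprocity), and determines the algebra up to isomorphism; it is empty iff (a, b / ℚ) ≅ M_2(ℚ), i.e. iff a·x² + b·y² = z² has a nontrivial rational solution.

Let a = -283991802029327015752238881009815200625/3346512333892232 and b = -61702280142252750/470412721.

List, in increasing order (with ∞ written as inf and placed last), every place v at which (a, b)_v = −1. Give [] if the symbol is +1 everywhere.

[3, 5, 11, inf]

Mod squares: a ≡ -9282, b ≡ -510510. Check v ∈ {∞, 2, 3, 5, 7, 11, 13, 17, 23, 41, 43}.
v=7: a=7^15·(≡2), b=7^5·(≡3) mod 7; (2|7)=+1, (3|7)=-1; (−1)^{15·5·3}·(+1)^5·(-1)^15 = +1.
v=23: a=23^-6·(≡21), b=23^-4·(≡15) mod 23; (21|23)=-1, (15|23)=-1; (−1)^{-6·-4·11}·(-1)^-4·(-1)^-6 = +1.
v=13: a=13^3·(≡10), b=13^1·(≡4) mod 13; (10|13)=+1, (4|13)=+1; (−1)^{3·1·6}·(+1)^1·(+1)^3 = +1.
v=17: a=17^3·(≡4), b=17^1·(≡8) mod 17; (4|17)=+1, (8|17)=+1; (−1)^{3·1·8}·(+1)^1·(+1)^3 = +1.
v=∞: -9282 < 0 and -510510 < 0  ⇒  (a,b)_∞ = -1.
v=2: v_2(a)=-3, v_2(b)=1; units ≡ 7, 1 (mod 8); ε·ε+αω+βω = 1·0+-3·0+1·0 ≡ 0  ⇒  (a,b)_2 = +1.
v=3: a=3^11·(≡2), b=3^3·(≡2) mod 3; (2|3)=-1, (2|3)=-1; (−1)^{11·3·1}·(-1)^3·(-1)^11 = -1.
v=41: a=41^-4·(≡37), b=41^-2·(≡24) mod 41; (37|41)=+1, (24|41)=-1; (−1)^{-4·-2·20}·(+1)^-2·(-1)^-4 = +1.
v=5: a=5^4·(≡2), b=5^3·(≡3) mod 5; (2|5)=-1, (3|5)=-1; (−1)^{4·3·2}·(-1)^3·(-1)^4 = -1.
v=43: a=43^4·(≡11), b=43^2·(≡37) mod 43; (11|43)=+1, (37|43)=-1; (−1)^{4·2·21}·(+1)^2·(-1)^4 = +1.
v=11: a=11^4·(≡6), b=11^3·(≡2) mod 11; (6|11)=-1, (2|11)=-1; (−1)^{4·3·5}·(-1)^3·(-1)^4 = -1.
(-9282, -510510 / ℚ) ramifies at {3, 5, 11, ∞}: a division algebra.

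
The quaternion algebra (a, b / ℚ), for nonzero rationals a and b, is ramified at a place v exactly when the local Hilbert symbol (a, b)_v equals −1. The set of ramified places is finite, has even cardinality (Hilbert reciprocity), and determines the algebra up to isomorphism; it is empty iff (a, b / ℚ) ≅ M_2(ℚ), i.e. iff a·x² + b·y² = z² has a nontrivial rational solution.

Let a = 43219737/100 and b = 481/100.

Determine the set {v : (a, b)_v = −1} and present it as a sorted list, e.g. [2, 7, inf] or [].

(a, b) ≡ (533577, 481) mod (ℚ^×)²; places V = {2, 3, 5, 11, 13, 19, 23, 37, ∞}.
(a,b)_37: α=1, u≡36; β=1, v≡19 (mod 37); (36|37)=+1, (19|37)=-1; sign (−1)^0·+1^1·-1^1 = -1.
(a,b)_13: α=0, u≡6; β=1, v≡7 (mod 13); (6|13)=-1, (7|13)=-1; sign (−1)^0·-1^1·-1^0 = -1.
(a,b)_2: α=-2, β=-2; u≡1, v≡1 (mod 8); ε(u)ε(v)=0·0, αω(v)=-2·0, βω(u)=-2·0; sum ≡ 0  ⇒  +1.
(a,b)_11: α=1, u≡10; β=0, v≡8 (mod 11); (10|11)=-1, (8|11)=-1; sign (−1)^0·-1^0·-1^1 = -1.
(a,b)_3: α=5, u≡1; β=0, v≡1 (mod 3); (1|3)=+1, (1|3)=+1; sign (−1)^0·+1^0·+1^5 = +1.
(a,b)_5: α=-2, u≡3; β=-2, v≡4 (mod 5); (3|5)=-1, (4|5)=+1; sign (−1)^0·-1^-2·+1^-2 = +1.
(a,b)_19: α=1, u≡1; β=0, v≡5 (mod 19); (1|19)=+1, (5|19)=+1; sign (−1)^0·+1^0·+1^1 = +1.
(a,b)_23: α=1, u≡11; β=0, v≡17 (mod 23); (11|23)=-1, (17|23)=-1; sign (−1)^0·-1^0·-1^1 = -1.
(a,b)_∞: sgn(533577)=+, sgn(481)=+, so +1.
(533577, 481 / ℚ) ramifies at {11, 13, 23, 37}: a division algebra.

[11, 13, 23, 37]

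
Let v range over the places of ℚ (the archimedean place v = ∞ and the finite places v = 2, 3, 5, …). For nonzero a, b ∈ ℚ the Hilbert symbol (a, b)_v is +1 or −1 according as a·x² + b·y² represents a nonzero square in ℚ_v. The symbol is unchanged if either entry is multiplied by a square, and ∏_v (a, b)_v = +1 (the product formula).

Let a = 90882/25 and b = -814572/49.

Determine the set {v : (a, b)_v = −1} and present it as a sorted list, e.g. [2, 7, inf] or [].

[2, 3, 11, 17]

Mod squares: a ≡ 1122, b ≡ -187. Check v ∈ {∞, 2, 3, 5, 7, 11, 17}.
v=2: v_2(a)=1, v_2(b)=2; units ≡ 1, 5 (mod 8); ε·ε+αω+βω = 0·0+1·1+2·0 ≡ 1  ⇒  (a,b)_2 = -1.
v=3: a=3^5·(≡2), b=3^2·(≡2) mod 3; (2|3)=-1, (2|3)=-1; (−1)^{5·2·1}·(-1)^2·(-1)^5 = -1.
v=∞: 1122 > 0 and -187 < 0  ⇒  (a,b)_∞ = +1.
v=7: a=7^0·(≡2), b=7^-2·(≡4) mod 7; (2|7)=+1, (4|7)=+1; (−1)^{0·-2·3}·(+1)^-2·(+1)^0 = +1.
v=11: a=11^1·(≡4), b=11^3·(≡3) mod 11; (4|11)=+1, (3|11)=+1; (−1)^{1·3·5}·(+1)^3·(+1)^1 = -1.
v=17: a=17^1·(≡1), b=17^1·(≡5) mod 17; (1|17)=+1, (5|17)=-1; (−1)^{1·1·8}·(+1)^1·(-1)^1 = -1.
v=5: a=5^-2·(≡2), b=5^0·(≡2) mod 5; (2|5)=-1, (2|5)=-1; (−1)^{-2·0·2}·(-1)^0·(-1)^-2 = +1.
(1122, -187 / ℚ) ramifies at {2, 3, 11, 17}: a division algebra.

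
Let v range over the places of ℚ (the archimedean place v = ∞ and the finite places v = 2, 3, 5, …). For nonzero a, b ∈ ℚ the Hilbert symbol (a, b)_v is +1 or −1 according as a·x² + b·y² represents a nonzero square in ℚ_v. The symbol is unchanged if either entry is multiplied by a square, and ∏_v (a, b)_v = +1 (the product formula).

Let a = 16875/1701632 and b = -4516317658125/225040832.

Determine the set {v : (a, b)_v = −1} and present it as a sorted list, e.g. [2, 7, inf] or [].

(a, b) ≡ (69, -3059) mod (ℚ^×)²; places V = {2, 3, 5, 7, 13, 17, 19, 23, ∞}.
(a,b)_7: α=0, u≡6; β=3, v≡4 (mod 7); (6|7)=-1, (4|7)=+1; sign (−1)^0·-1^3·+1^0 = -1.
(a,b)_23: α=-1, u≡1; β=-3, v≡7 (mod 23); (1|23)=+1, (7|23)=-1; sign (−1)^1·+1^-3·-1^-1 = +1.
(a,b)_∞: sgn(69)=+, sgn(-3059)=−, so +1.
(a,b)_3: α=3, u≡2; β=8, v≡1 (mod 3); (2|3)=-1, (1|3)=+1; sign (−1)^0·-1^8·+1^3 = +1.
(a,b)_17: α=-2, u≡16; β=-2, v≡8 (mod 17); (16|17)=+1, (8|17)=+1; sign (−1)^0·+1^-2·+1^-2 = +1.
(a,b)_13: α=0, u≡4; β=2, v≡1 (mod 13); (4|13)=+1, (1|13)=+1; sign (−1)^0·+1^2·+1^0 = +1.
(a,b)_2: α=-8, β=-6; u≡5, v≡5 (mod 8); ε(u)ε(v)=0·0, αω(v)=-8·1, βω(u)=-6·1; sum ≡ 0  ⇒  +1.
(a,b)_19: α=0, u≡2; β=1, v≡15 (mod 19); (2|19)=-1, (15|19)=-1; sign (−1)^0·-1^1·-1^0 = -1.
(a,b)_5: α=4, u≡1; β=4, v≡1 (mod 5); (1|5)=+1, (1|5)=+1; sign (−1)^0·+1^4·+1^4 = +1.
Ram(69, -3059) = {7, 19}; no ℚ_7-point on the conic.

[7, 19]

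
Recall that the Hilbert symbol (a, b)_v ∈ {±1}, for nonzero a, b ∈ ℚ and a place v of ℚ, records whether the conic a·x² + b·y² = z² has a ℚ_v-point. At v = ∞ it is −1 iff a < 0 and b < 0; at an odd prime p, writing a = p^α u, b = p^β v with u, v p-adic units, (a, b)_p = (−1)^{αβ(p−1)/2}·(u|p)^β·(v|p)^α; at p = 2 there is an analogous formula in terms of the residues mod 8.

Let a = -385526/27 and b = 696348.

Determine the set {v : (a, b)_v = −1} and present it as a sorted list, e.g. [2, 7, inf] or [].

[2, 3]

(a, b) ≡ (-4002, 23) mod (ℚ^×)²; places V = {2, 3, 17, 23, 29, ∞}.
(a,b)_29: α=1, u≡6; β=2, v≡16 (mod 29); (6|29)=+1, (16|29)=+1; sign (−1)^0·+1^2·+1^1 = +1.
(a,b)_23: α=1, u≡7; β=1, v≡8 (mod 23); (7|23)=-1, (8|23)=+1; sign (−1)^1·-1^1·+1^1 = +1.
(a,b)_17: α=2, u≡6; β=0, v≡11 (mod 17); (6|17)=-1, (11|17)=-1; sign (−1)^0·-1^0·-1^2 = +1.
(a,b)_3: α=-3, u≡1; β=2, v≡2 (mod 3); (1|3)=+1, (2|3)=-1; sign (−1)^0·+1^2·-1^-3 = -1.
(a,b)_2: α=1, β=2; u≡7, v≡7 (mod 8); ε(u)ε(v)=1·1, αω(v)=1·0, βω(u)=2·0; sum ≡ 1  ⇒  -1.
(a,b)_∞: sgn(-4002)=−, sgn(23)=+, so +1.
|Ram(-4002, 23)| = 2, even; anisotropic at {2, 3}.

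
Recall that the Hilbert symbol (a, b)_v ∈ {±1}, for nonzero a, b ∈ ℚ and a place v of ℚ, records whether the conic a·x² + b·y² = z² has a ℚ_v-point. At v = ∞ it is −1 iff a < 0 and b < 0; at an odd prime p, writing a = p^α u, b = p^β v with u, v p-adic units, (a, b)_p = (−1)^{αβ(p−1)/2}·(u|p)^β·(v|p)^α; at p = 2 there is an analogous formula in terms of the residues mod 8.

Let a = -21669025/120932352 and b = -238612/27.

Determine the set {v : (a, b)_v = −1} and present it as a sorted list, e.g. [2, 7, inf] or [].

(a, b) ≡ (-2, -1479) mod (ℚ^×)²; places V = {2, 3, 5, 7, 11, 17, 19, 29, ∞}.
(a,b)_2: α=-11, β=2; u≡7, v≡1 (mod 8); ε(u)ε(v)=1·0, αω(v)=-11·0, βω(u)=2·0; sum ≡ 0  ⇒  +1.
(a,b)_11: α=0, u≡9; β=2, v≡6 (mod 11); (9|11)=+1, (6|11)=-1; sign (−1)^0·+1^2·-1^0 = +1.
(a,b)_3: α=-10, u≡1; β=-3, v≡2 (mod 3); (1|3)=+1, (2|3)=-1; sign (−1)^0·+1^-3·-1^-10 = +1.
(a,b)_∞: sgn(-2)=−, sgn(-1479)=−, so -1.
(a,b)_7: α=4, u≡6; β=0, v≡3 (mod 7); (6|7)=-1, (3|7)=-1; sign (−1)^0·-1^0·-1^4 = +1.
(a,b)_29: α=0, u≡12; β=1, v≡25 (mod 29); (12|29)=-1, (25|29)=+1; sign (−1)^0·-1^1·+1^0 = -1.
(a,b)_19: α=2, u≡6; β=0, v≡13 (mod 19); (6|19)=+1, (13|19)=-1; sign (−1)^0·+1^0·-1^2 = +1.
(a,b)_17: α=0, u≡15; β=1, v≡4 (mod 17); (15|17)=+1, (4|17)=+1; sign (−1)^0·+1^1·+1^0 = +1.
(a,b)_5: α=2, u≡2; β=0, v≡4 (mod 5); (2|5)=-1, (4|5)=+1; sign (−1)^0·-1^0·+1^2 = +1.
Ram(-2, -1479) = {29, ∞}; no ℚ_29-point on the conic.

[29, inf]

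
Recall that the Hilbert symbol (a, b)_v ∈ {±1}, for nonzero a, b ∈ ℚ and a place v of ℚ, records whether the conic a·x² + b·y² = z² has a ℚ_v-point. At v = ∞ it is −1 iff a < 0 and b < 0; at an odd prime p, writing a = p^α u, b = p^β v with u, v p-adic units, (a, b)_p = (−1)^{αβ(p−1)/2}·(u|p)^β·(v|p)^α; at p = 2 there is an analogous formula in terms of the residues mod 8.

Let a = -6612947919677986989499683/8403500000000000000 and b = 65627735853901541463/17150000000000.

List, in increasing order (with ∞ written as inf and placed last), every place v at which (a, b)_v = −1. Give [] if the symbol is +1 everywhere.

[3, 17]

(a, b) ≡ (-105, 23205) mod (ℚ^×)²; places V = {2, 3, 5, 7, 11, 13, 17, 19, 29, ∞}.
(a,b)_5: α=-15, u≡4; β=-11, v≡4 (mod 5); (4|5)=+1, (4|5)=+1; sign (−1)^0·+1^-11·+1^-15 = +1.
(a,b)_7: α=-5, u≡5; β=-3, v≡4 (mod 7); (5|7)=-1, (4|7)=+1; sign (−1)^1·-1^-3·+1^-5 = +1.
(a,b)_19: α=2, u≡7; β=2, v≡9 (mod 19); (7|19)=+1, (9|19)=+1; sign (−1)^0·+1^2·+1^2 = +1.
(a,b)_17: α=0, u≡3; β=1, v≡14 (mod 17); (3|17)=-1, (14|17)=-1; sign (−1)^0·-1^1·-1^0 = -1.
(a,b)_2: α=-14, β=-10; u≡7, v≡5 (mod 8); ε(u)ε(v)=1·0, αω(v)=-14·1, βω(u)=-10·0; sum ≡ 0  ⇒  +1.
(a,b)_3: α=5, u≡1; β=3, v≡1 (mod 3); (1|3)=+1, (1|3)=+1; sign (−1)^1·+1^3·+1^5 = -1.
(a,b)_∞: sgn(-105)=−, sgn(23205)=+, so +1.
(a,b)_11: α=12, u≡1; β=8, v≡2 (mod 11); (1|11)=+1, (2|11)=-1; sign (−1)^0·+1^8·-1^12 = +1.
(a,b)_13: α=4, u≡9; β=3, v≡12 (mod 13); (9|13)=+1, (12|13)=+1; sign (−1)^0·+1^3·+1^4 = +1.
(a,b)_29: α=2, u≡11; β=2, v≡23 (mod 29); (11|29)=-1, (23|29)=+1; sign (−1)^0·-1^2·+1^2 = +1.
|Ram(-105, 23205)| = 2, even; anisotropic at {3, 17}.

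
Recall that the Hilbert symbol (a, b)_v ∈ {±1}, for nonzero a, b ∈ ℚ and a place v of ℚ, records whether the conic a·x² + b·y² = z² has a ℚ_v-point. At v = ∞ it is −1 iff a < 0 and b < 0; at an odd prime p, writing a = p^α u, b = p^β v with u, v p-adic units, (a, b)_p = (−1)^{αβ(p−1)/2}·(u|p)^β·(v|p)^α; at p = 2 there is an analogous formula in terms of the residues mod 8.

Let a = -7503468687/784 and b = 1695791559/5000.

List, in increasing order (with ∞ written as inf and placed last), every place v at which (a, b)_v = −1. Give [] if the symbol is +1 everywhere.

[17, 37]

Mod squares: a ≡ -4933247, b ≡ 82302. Check v ∈ {∞, 2, 3, 5, 7, 11, 13, 17, 23, 29, 31, 37, 43}.
v=37: a=37^1·(≡15), b=37^0·(≡17) mod 37; (15|37)=-1, (17|37)=-1; (−1)^{1·0·18}·(-1)^0·(-1)^1 = -1.
v=11: a=11^1·(≡4), b=11^1·(≡6) mod 11; (4|11)=+1, (6|11)=-1; (−1)^{1·1·5}·(+1)^1·(-1)^1 = +1.
v=29: a=29^0·(≡13), b=29^3·(≡16) mod 29; (13|29)=+1, (16|29)=+1; (−1)^{0·3·14}·(+1)^3·(+1)^0 = +1.
v=2: v_2(a)=-4, v_2(b)=-3; units ≡ 1, 7 (mod 8); ε·ε+αω+βω = 0·1+-4·0+-3·0 ≡ 0  ⇒  (a,b)_2 = +1.
v=13: a=13^2·(≡7), b=13^0·(≡9) mod 13; (7|13)=-1, (9|13)=+1; (−1)^{2·0·6}·(-1)^0·(+1)^2 = +1.
v=∞: -4933247 < 0 and 82302 > 0  ⇒  (a,b)_∞ = +1.
v=17: a=17^1·(≡13), b=17^0·(≡14) mod 17; (13|17)=+1, (14|17)=-1; (−1)^{1·0·8}·(+1)^0·(-1)^1 = -1.
v=5: a=5^0·(≡2), b=5^-4·(≡3) mod 5; (2|5)=-1, (3|5)=-1; (−1)^{0·-4·2}·(-1)^-4·(-1)^0 = +1.
v=3: a=3^2·(≡1), b=3^1·(≡2) mod 3; (1|3)=+1, (2|3)=-1; (−1)^{2·1·1}·(+1)^1·(-1)^2 = +1.
v=43: a=43^0·(≡31), b=43^1·(≡3) mod 43; (31|43)=+1, (3|43)=-1; (−1)^{0·1·21}·(+1)^1·(-1)^0 = +1.
v=23: a=23^1·(≡2), b=23^0·(≡2) mod 23; (2|23)=+1, (2|23)=+1; (−1)^{1·0·11}·(+1)^0·(+1)^1 = +1.
v=31: a=31^1·(≡21), b=31^0·(≡19) mod 31; (21|31)=-1, (19|31)=+1; (−1)^{1·0·15}·(-1)^0·(+1)^1 = +1.
v=7: a=7^-2·(≡3), b=7^2·(≡6) mod 7; (3|7)=-1, (6|7)=-1; (−1)^{-2·2·3}·(-1)^2·(-1)^-2 = +1.
|Ram(-4933247, 82302)| = 2, even; anisotropic at {17, 37}.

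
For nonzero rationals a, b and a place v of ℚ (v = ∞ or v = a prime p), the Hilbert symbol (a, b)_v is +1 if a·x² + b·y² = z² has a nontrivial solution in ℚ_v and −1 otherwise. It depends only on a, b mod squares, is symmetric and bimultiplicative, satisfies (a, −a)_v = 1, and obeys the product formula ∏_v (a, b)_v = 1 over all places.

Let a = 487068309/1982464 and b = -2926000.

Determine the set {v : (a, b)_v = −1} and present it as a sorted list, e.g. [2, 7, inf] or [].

(a, b) ≡ (35581, -7315) mod (ℚ^×)²; places V = {2, 3, 5, 7, 11, 13, 17, 19, 23, ∞}.
(a,b)_3: α=4, u≡1; β=0, v≡2 (mod 3); (1|3)=+1, (2|3)=-1; sign (−1)^0·+1^0·-1^4 = +1.
(a,b)_19: α=0, u≡15; β=1, v≡14 (mod 19); (15|19)=-1, (14|19)=-1; sign (−1)^0·-1^1·-1^0 = -1.
(a,b)_∞: sgn(35581)=+, sgn(-7315)=−, so +1.
(a,b)_7: α=1, u≡4; β=1, v≡5 (mod 7); (4|7)=+1, (5|7)=-1; sign (−1)^1·+1^1·-1^1 = +1.
(a,b)_13: α=3, u≡7; β=0, v≡1 (mod 13); (7|13)=-1, (1|13)=+1; sign (−1)^0·-1^0·+1^3 = +1.
(a,b)_11: α=-2, u≡7; β=1, v≡2 (mod 11); (7|11)=-1, (2|11)=-1; sign (−1)^0·-1^1·-1^-2 = -1.
(a,b)_17: α=1, u≡16; β=0, v≡6 (mod 17); (16|17)=+1, (6|17)=-1; sign (−1)^0·+1^0·-1^1 = -1.
(a,b)_23: α=1, u≡12; β=0, v≡14 (mod 23); (12|23)=+1, (14|23)=-1; sign (−1)^0·+1^0·-1^1 = -1.
(a,b)_2: α=-14, β=4; u≡5, v≡5 (mod 8); ε(u)ε(v)=0·0, αω(v)=-14·1, βω(u)=4·1; sum ≡ 0  ⇒  +1.
(a,b)_5: α=0, u≡1; β=3, v≡2 (mod 5); (1|5)=+1, (2|5)=-1; sign (−1)^0·+1^3·-1^0 = +1.
Ram(35581, -7315) = {11, 17, 19, 23}; no ℚ_11-point on the conic.

[11, 17, 19, 23]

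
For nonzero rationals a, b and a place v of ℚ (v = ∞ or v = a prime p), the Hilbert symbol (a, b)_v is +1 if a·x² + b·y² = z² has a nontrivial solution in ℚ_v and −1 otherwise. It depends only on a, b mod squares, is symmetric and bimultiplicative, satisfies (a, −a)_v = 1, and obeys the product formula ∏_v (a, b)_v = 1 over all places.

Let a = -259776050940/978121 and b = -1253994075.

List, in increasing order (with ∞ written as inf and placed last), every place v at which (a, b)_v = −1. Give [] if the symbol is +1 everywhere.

(a, b) ≡ (-6815, -3) mod (ℚ^×)²; places V = {2, 3, 5, 7, 23, 29, 43, 47, ∞}.
(a,b)_29: α=1, u≡26; β=2, v≡18 (mod 29); (26|29)=-1, (18|29)=-1; sign (−1)^0·-1^2·-1^1 = -1.
(a,b)_23: α=-2, u≡4; β=0, v≡11 (mod 23); (4|23)=+1, (11|23)=-1; sign (−1)^0·+1^0·-1^-2 = +1.
(a,b)_∞: sgn(-6815)=−, sgn(-3)=−, so -1.
(a,b)_43: α=-2, u≡29; β=0, v≡4 (mod 43); (29|43)=-1, (4|43)=+1; sign (−1)^0·-1^0·+1^-2 = +1.
(a,b)_7: α=6, u≡5; β=0, v≡2 (mod 7); (5|7)=-1, (2|7)=+1; sign (−1)^0·-1^0·+1^6 = +1.
(a,b)_2: α=2, β=0; u≡1, v≡5 (mod 8); ε(u)ε(v)=0·0, αω(v)=2·1, βω(u)=0·0; sum ≡ 0  ⇒  +1.
(a,b)_47: α=1, u≡40; β=2, v≡38 (mod 47); (40|47)=-1, (38|47)=-1; sign (−1)^0·-1^2·-1^1 = -1.
(a,b)_3: α=4, u≡1; β=3, v≡2 (mod 3); (1|3)=+1, (2|3)=-1; sign (−1)^0·+1^3·-1^4 = +1.
(a,b)_5: α=1, u≡2; β=2, v≡2 (mod 5); (2|5)=-1, (2|5)=-1; sign (−1)^0·-1^2·-1^1 = -1.
Ram(-6815, -3) = {5, 29, 47, ∞}; no ℚ_5-point on the conic.

[5, 29, 47, inf]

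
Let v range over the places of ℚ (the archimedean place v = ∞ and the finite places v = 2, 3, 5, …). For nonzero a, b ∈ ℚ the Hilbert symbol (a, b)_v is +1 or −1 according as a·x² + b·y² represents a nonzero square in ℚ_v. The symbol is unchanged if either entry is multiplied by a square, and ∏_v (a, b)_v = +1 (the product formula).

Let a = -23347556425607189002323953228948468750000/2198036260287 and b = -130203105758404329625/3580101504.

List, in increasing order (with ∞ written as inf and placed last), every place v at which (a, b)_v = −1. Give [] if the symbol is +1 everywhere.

[2, 3, 29, inf]

(a, b) ≡ (-347565, -11485632990) mod (ℚ^×)²; places V = {2, 3, 5, 7, 11, 13, 17, 29, 31, 41, 47, ∞}.
(a,b)_∞: sgn(-347565)=−, sgn(-11485632990)=−, so -1.
(a,b)_47: α=3, u≡46; β=1, v≡7 (mod 47); (46|47)=-1, (7|47)=+1; sign (−1)^1·-1^1·+1^3 = +1.
(a,b)_5: α=9, u≡2; β=3, v≡2 (mod 5); (2|5)=-1, (2|5)=-1; sign (−1)^0·-1^3·-1^9 = +1.
(a,b)_7: α=-2, u≡6; β=-2, v≡1 (mod 7); (6|7)=-1, (1|7)=+1; sign (−1)^0·-1^-2·+1^-2 = +1.
(a,b)_29: α=-5, u≡11; β=-1, v≡25 (mod 29); (11|29)=-1, (25|29)=+1; sign (−1)^0·-1^-1·+1^-5 = -1.
(a,b)_17: α=3, u≡10; β=3, v≡5 (mod 17); (10|17)=-1, (5|17)=-1; sign (−1)^0·-1^3·-1^3 = +1.
(a,b)_3: α=-7, u≡2; β=-9, v≡2 (mod 3); (2|3)=-1, (2|3)=-1; sign (−1)^1·-1^-9·-1^-7 = -1.
(a,b)_41: α=4, u≡39; β=3, v≡6 (mod 41); (39|41)=+1, (6|41)=-1; sign (−1)^0·+1^3·-1^4 = +1.
(a,b)_31: α=6, u≡1; β=3, v≡6 (mod 31); (1|31)=+1, (6|31)=-1; sign (−1)^0·+1^3·-1^6 = +1.
(a,b)_2: α=4, β=-7; u≡3, v≡1 (mod 8); ε(u)ε(v)=1·0, αω(v)=4·0, βω(u)=-7·1; sum ≡ 1  ⇒  -1.
(a,b)_13: α=6, u≡1; β=3, v≡8 (mod 13); (1|13)=+1, (8|13)=-1; sign (−1)^0·+1^3·-1^6 = +1.
(a,b)_11: α=2, u≡10; β=0, v≡4 (mod 11); (10|11)=-1, (4|11)=+1; sign (−1)^0·-1^0·+1^2 = +1.
|Ram(-347565, -11485632990)| = 4, even; anisotropic at {2, 3, 29, ∞}.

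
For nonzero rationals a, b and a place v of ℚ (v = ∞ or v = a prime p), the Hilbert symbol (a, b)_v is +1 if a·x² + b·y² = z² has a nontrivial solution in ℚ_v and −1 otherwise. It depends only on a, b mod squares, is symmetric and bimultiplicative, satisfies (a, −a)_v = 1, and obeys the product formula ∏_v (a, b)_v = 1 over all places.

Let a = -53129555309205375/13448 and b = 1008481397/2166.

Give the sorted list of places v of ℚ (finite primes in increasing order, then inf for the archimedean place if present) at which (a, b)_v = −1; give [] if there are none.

(a, b) ≡ (-30, 462) mod (ℚ^×)²; places V = {2, 3, 5, 7, 11, 13, 19, 23, 41, 47, ∞}.
(a,b)_5: α=3, u≡4; β=0, v≡2 (mod 5); (4|5)=+1, (2|5)=-1; sign (−1)^0·+1^0·-1^3 = -1.
(a,b)_47: α=2, u≡9; β=2, v≡29 (mod 47); (9|47)=+1, (29|47)=-1; sign (−1)^0·+1^2·-1^2 = +1.
(a,b)_3: α=1, u≡2; β=-1, v≡1 (mod 3); (2|3)=-1, (1|3)=+1; sign (−1)^1·-1^-1·+1^1 = +1.
(a,b)_13: α=2, u≡1; β=0, v≡5 (mod 13); (1|13)=+1, (5|13)=-1; sign (−1)^0·+1^0·-1^2 = +1.
(a,b)_23: α=2, u≡13; β=0, v≡13 (mod 23); (13|23)=+1, (13|23)=+1; sign (−1)^0·+1^0·+1^2 = +1.
(a,b)_11: α=4, u≡3; β=3, v≡4 (mod 11); (3|11)=+1, (4|11)=+1; sign (−1)^0·+1^3·+1^4 = +1.
(a,b)_2: α=-3, β=-1; u≡1, v≡7 (mod 8); ε(u)ε(v)=0·1, αω(v)=-3·0, βω(u)=-1·0; sum ≡ 0  ⇒  +1.
(a,b)_7: α=2, u≡3; β=3, v≡6 (mod 7); (3|7)=-1, (6|7)=-1; sign (−1)^0·-1^3·-1^2 = -1.
(a,b)_41: α=-2, u≡19; β=0, v≡22 (mod 41); (19|41)=-1, (22|41)=-1; sign (−1)^0·-1^0·-1^-2 = +1.
(a,b)_∞: sgn(-30)=−, sgn(462)=+, so +1.
(a,b)_19: α=0, u≡13; β=-2, v≡4 (mod 19); (13|19)=-1, (4|19)=+1; sign (−1)^0·-1^-2·+1^0 = +1.
|Ram(-30, 462)| = 2, even; anisotropic at {5, 7}.

[5, 7]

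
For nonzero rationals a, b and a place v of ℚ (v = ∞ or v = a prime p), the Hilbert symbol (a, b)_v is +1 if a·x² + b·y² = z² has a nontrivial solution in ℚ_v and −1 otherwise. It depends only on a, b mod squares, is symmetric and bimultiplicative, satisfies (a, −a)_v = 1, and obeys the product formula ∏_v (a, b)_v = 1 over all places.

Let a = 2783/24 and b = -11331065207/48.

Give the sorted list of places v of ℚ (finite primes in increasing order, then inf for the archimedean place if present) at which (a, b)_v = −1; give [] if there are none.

[2, 3, 7, 11]

(a, b) ≡ (138, -4389) mod (ℚ^×)²; places V = {2, 3, 7, 11, 19, 23, ∞}.
(a,b)_∞: sgn(138)=+, sgn(-4389)=−, so +1.
(a,b)_23: α=1, u≡6; β=2, v≡1 (mod 23); (6|23)=+1, (1|23)=+1; sign (−1)^0·+1^2·+1^1 = +1.
(a,b)_11: α=2, u≡6; β=5, v≡8 (mod 11); (6|11)=-1, (8|11)=-1; sign (−1)^0·-1^5·-1^2 = -1.
(a,b)_3: α=-1, u≡1; β=-1, v≡1 (mod 3); (1|3)=+1, (1|3)=+1; sign (−1)^1·+1^-1·+1^-1 = -1.
(a,b)_2: α=-3, β=-4; u≡5, v≡3 (mod 8); ε(u)ε(v)=0·1, αω(v)=-3·1, βω(u)=-4·1; sum ≡ 1  ⇒  -1.
(a,b)_7: α=0, u≡6; β=1, v≡5 (mod 7); (6|7)=-1, (5|7)=-1; sign (−1)^0·-1^1·-1^0 = -1.
(a,b)_19: α=0, u≡17; β=1, v≡9 (mod 19); (17|19)=+1, (9|19)=+1; sign (−1)^0·+1^1·+1^0 = +1.
(138, -4389 / ℚ) ramifies at {2, 3, 7, 11}: a division algebra.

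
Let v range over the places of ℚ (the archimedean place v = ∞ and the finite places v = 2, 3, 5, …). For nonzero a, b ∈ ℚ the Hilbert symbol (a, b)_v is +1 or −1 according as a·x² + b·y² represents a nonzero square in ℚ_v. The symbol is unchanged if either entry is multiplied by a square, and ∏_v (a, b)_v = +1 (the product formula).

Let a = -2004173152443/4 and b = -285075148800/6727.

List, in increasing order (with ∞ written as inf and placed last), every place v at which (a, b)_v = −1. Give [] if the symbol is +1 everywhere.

[7, inf]

Mod squares: a ≡ -323, b ≡ -399. Check v ∈ {∞, 2, 3, 5, 7, 11, 13, 17, 19, 31}.
v=∞: -323 < 0 and -399 < 0  ⇒  (a,b)_∞ = -1.
v=31: a=31^2·(≡20), b=31^-2·(≡18) mod 31; (20|31)=+1, (18|31)=+1; (−1)^{2·-2·15}·(+1)^-2·(+1)^2 = +1.
v=19: a=19^1·(≡14), b=19^1·(≡7) mod 19; (14|19)=-1, (7|19)=+1; (−1)^{1·1·9}·(-1)^1·(+1)^1 = +1.
v=17: a=17^1·(≡1), b=17^2·(≡13) mod 17; (1|17)=+1, (13|17)=+1; (−1)^{1·2·8}·(+1)^2·(+1)^1 = +1.
v=2: v_2(a)=-2, v_2(b)=12; units ≡ 5, 1 (mod 8); ε·ε+αω+βω = 0·0+-2·0+12·1 ≡ 0  ⇒  (a,b)_2 = +1.
v=5: a=5^0·(≡3), b=5^2·(≡4) mod 5; (3|5)=-1, (4|5)=+1; (−1)^{0·2·2}·(-1)^2·(+1)^0 = +1.
v=3: a=3^2·(≡1), b=3^1·(≡2) mod 3; (1|3)=+1, (2|3)=-1; (−1)^{2·1·1}·(+1)^1·(-1)^2 = +1.
v=7: a=7^2·(≡3), b=7^-1·(≡3) mod 7; (3|7)=-1, (3|7)=-1; (−1)^{2·-1·3}·(-1)^-1·(-1)^2 = -1.
v=13: a=13^0·(≡8), b=13^2·(≡9) mod 13; (8|13)=-1, (9|13)=+1; (−1)^{0·2·6}·(-1)^2·(+1)^0 = +1.
v=11: a=11^4·(≡7), b=11^0·(≡7) mod 11; (7|11)=-1, (7|11)=-1; (−1)^{4·0·5}·(-1)^0·(-1)^4 = +1.
(-323, -399 / ℚ) ramifies at {7, ∞}: a division algebra.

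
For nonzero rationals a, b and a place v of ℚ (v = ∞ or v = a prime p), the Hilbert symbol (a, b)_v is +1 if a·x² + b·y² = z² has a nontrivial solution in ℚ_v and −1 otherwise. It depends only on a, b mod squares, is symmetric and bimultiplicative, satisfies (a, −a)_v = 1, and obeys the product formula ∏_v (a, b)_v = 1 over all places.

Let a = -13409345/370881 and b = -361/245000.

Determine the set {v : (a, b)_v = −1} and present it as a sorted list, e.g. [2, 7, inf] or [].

Mod squares: a ≡ -37145, b ≡ -2. Check v ∈ {∞, 2, 3, 5, 7, 17, 19, 23, 29}.
v=29: a=29^-2·(≡28), b=29^0·(≡2) mod 29; (28|29)=+1, (2|29)=-1; (−1)^{-2·0·14}·(+1)^0·(-1)^-2 = +1.
v=23: a=23^1·(≡2), b=23^0·(≡19) mod 23; (2|23)=+1, (19|23)=-1; (−1)^{1·0·11}·(+1)^0·(-1)^1 = -1.
v=7: a=7^-2·(≡1), b=7^-2·(≡5) mod 7; (1|7)=+1, (5|7)=-1; (−1)^{-2·-2·3}·(+1)^-2·(-1)^-2 = +1.
v=∞: -37145 < 0 and -2 < 0  ⇒  (a,b)_∞ = -1.
v=2: v_2(a)=0, v_2(b)=-3; units ≡ 7, 7 (mod 8); ε·ε+αω+βω = 1·1+0·0+-3·0 ≡ 1  ⇒  (a,b)_2 = -1.
v=5: a=5^1·(≡1), b=5^-4·(≡2) mod 5; (1|5)=+1, (2|5)=-1; (−1)^{1·-4·2}·(+1)^-4·(-1)^1 = -1.
v=19: a=19^3·(≡2), b=19^2·(≡4) mod 19; (2|19)=-1, (4|19)=+1; (−1)^{3·2·9}·(-1)^2·(+1)^3 = +1.
v=3: a=3^-2·(≡1), b=3^0·(≡1) mod 3; (1|3)=+1, (1|3)=+1; (−1)^{-2·0·1}·(+1)^0·(+1)^-2 = +1.
v=17: a=17^1·(≡13), b=17^0·(≡1) mod 17; (13|17)=+1, (1|17)=+1; (−1)^{1·0·8}·(+1)^0·(+1)^1 = +1.
(-37145, -2 / ℚ) ramifies at {2, 5, 23, ∞}: a division algebra.

[2, 5, 23, inf]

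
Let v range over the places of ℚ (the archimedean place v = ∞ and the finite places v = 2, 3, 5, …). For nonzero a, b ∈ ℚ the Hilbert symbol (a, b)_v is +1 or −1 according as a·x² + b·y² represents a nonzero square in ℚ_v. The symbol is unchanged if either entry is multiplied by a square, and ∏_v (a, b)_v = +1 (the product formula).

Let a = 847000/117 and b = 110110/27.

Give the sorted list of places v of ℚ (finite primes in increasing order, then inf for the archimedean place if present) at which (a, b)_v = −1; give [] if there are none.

Mod squares: a ≡ 910, b ≡ 2730. Check v ∈ {∞, 2, 3, 5, 7, 11, 13}.
v=13: a=13^-1·(≡7), b=13^1·(≡7) mod 13; (7|13)=-1, (7|13)=-1; (−1)^{-1·1·6}·(-1)^1·(-1)^-1 = +1.
v=7: a=7^1·(≡1), b=7^1·(≡6) mod 7; (1|7)=+1, (6|7)=-1; (−1)^{1·1·3}·(+1)^1·(-1)^1 = +1.
v=∞: 910 > 0 and 2730 > 0  ⇒  (a,b)_∞ = +1.
v=11: a=11^2·(≡10), b=11^2·(≡6) mod 11; (10|11)=-1, (6|11)=-1; (−1)^{2·2·5}·(-1)^2·(-1)^2 = +1.
v=5: a=5^3·(≡3), b=5^1·(≡1) mod 5; (3|5)=-1, (1|5)=+1; (−1)^{3·1·2}·(-1)^1·(+1)^3 = -1.
v=2: v_2(a)=3, v_2(b)=1; units ≡ 7, 5 (mod 8); ε·ε+αω+βω = 1·0+3·1+1·0 ≡ 1  ⇒  (a,b)_2 = -1.
v=3: a=3^-2·(≡1), b=3^-3·(≡1) mod 3; (1|3)=+1, (1|3)=+1; (−1)^{-2·-3·1}·(+1)^-3·(+1)^-2 = +1.
|Ram(910, 2730)| = 2, even; anisotropic at {2, 5}.

[2, 5]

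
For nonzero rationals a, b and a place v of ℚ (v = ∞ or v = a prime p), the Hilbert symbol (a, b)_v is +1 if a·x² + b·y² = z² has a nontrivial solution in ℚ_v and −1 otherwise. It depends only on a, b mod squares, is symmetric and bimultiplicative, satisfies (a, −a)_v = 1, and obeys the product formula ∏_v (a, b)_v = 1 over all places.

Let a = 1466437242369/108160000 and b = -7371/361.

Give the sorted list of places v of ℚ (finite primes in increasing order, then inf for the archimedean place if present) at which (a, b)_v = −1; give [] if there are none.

[3, 11, 13, 17]

Mod squares: a ≡ 561, b ≡ -91. Check v ∈ {∞, 2, 3, 5, 7, 11, 13, 17, 19, 29, 41, 43}.
v=13: a=13^-2·(≡6), b=13^1·(≡7) mod 13; (6|13)=-1, (7|13)=-1; (−1)^{-2·1·6}·(-1)^1·(-1)^-2 = -1.
v=17: a=17^1·(≡13), b=17^0·(≡6) mod 17; (13|17)=+1, (6|17)=-1; (−1)^{1·0·8}·(+1)^0·(-1)^1 = -1.
v=41: a=41^2·(≡12), b=41^0·(≡4) mod 41; (12|41)=-1, (4|41)=+1; (−1)^{2·0·20}·(-1)^0·(+1)^2 = +1.
v=2: v_2(a)=-10, v_2(b)=0; units ≡ 1, 5 (mod 8); ε·ε+αω+βω = 0·0+-10·1+0·0 ≡ 0  ⇒  (a,b)_2 = +1.
v=43: a=43^2·(≡34), b=43^0·(≡4) mod 43; (34|43)=-1, (4|43)=+1; (−1)^{2·0·21}·(-1)^0·(+1)^2 = +1.
v=19: a=19^0·(≡14), b=19^-2·(≡1) mod 19; (14|19)=-1, (1|19)=+1; (−1)^{0·-2·9}·(-1)^-2·(+1)^0 = +1.
v=3: a=3^1·(≡1), b=3^4·(≡2) mod 3; (1|3)=+1, (2|3)=-1; (−1)^{1·4·1}·(+1)^4·(-1)^1 = -1.
v=7: a=7^0·(≡2), b=7^1·(≡1) mod 7; (2|7)=+1, (1|7)=+1; (−1)^{0·1·3}·(+1)^1·(+1)^0 = +1.
v=11: a=11^1·(≡6), b=11^0·(≡6) mod 11; (6|11)=-1, (6|11)=-1; (−1)^{1·0·5}·(-1)^0·(-1)^1 = -1.
v=29: a=29^2·(≡14), b=29^0·(≡13) mod 29; (14|29)=-1, (13|29)=+1; (−1)^{2·0·14}·(-1)^0·(+1)^2 = +1.
v=∞: 561 > 0 and -91 < 0  ⇒  (a,b)_∞ = +1.
v=5: a=5^-4·(≡4), b=5^0·(≡4) mod 5; (4|5)=+1, (4|5)=+1; (−1)^{-4·0·2}·(+1)^0·(+1)^-4 = +1.
Ram(561, -91) = {3, 11, 13, 17}; no ℚ_3-point on the conic.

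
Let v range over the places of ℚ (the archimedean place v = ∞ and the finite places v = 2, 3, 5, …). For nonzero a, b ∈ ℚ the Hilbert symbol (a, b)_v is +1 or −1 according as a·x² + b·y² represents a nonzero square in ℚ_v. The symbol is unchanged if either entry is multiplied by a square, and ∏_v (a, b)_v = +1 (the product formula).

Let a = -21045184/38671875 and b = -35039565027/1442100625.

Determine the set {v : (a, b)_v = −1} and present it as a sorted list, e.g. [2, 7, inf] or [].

Mod squares: a ≡ -4301, b ≡ -20387. Check v ∈ {∞, 2, 3, 5, 7, 11, 17, 19, 23, 29, 31, 37}.
v=3: a=3^-2·(≡1), b=3^2·(≡1) mod 3; (1|3)=+1, (1|3)=+1; (−1)^{-2·2·1}·(+1)^2·(+1)^-2 = +1.
v=∞: -4301 < 0 and -20387 < 0  ⇒  (a,b)_∞ = -1.
v=2: v_2(a)=6, v_2(b)=0; units ≡ 3, 5 (mod 8); ε·ε+αω+βω = 1·0+6·1+0·1 ≡ 0  ⇒  (a,b)_2 = +1.
v=7: a=7^0·(≡2), b=7^-4·(≡4) mod 7; (2|7)=+1, (4|7)=+1; (−1)^{0·-4·3}·(+1)^-4·(+1)^0 = +1.
v=11: a=11^-1·(≡9), b=11^0·(≡8) mod 11; (9|11)=+1, (8|11)=-1; (−1)^{-1·0·5}·(+1)^0·(-1)^-1 = -1.
v=19: a=19^0·(≡8), b=19^3·(≡2) mod 19; (8|19)=-1, (2|19)=-1; (−1)^{0·3·9}·(-1)^3·(-1)^0 = -1.
v=37: a=37^0·(≡4), b=37^1·(≡10) mod 37; (4|37)=+1, (10|37)=+1; (−1)^{0·1·18}·(+1)^1·(+1)^0 = +1.
v=17: a=17^1·(≡13), b=17^0·(≡2) mod 17; (13|17)=+1, (2|17)=+1; (−1)^{1·0·8}·(+1)^0·(+1)^1 = +1.
v=31: a=31^0·(≡18), b=31^-2·(≡30) mod 31; (18|31)=+1, (30|31)=-1; (−1)^{0·-2·15}·(+1)^-2·(-1)^0 = +1.
v=29: a=29^2·(≡13), b=29^1·(≡7) mod 29; (13|29)=+1, (7|29)=+1; (−1)^{2·1·14}·(+1)^1·(+1)^2 = +1.
v=5: a=5^-8·(≡4), b=5^-4·(≡3) mod 5; (4|5)=+1, (3|5)=-1; (−1)^{-8·-4·2}·(+1)^-4·(-1)^-8 = +1.
v=23: a=23^1·(≡15), b=23^2·(≡21) mod 23; (15|23)=-1, (21|23)=-1; (−1)^{1·2·11}·(-1)^2·(-1)^1 = -1.
(-4301, -20387 / ℚ) ramifies at {11, 19, 23, ∞}: a division algebra.

[11, 19, 23, inf]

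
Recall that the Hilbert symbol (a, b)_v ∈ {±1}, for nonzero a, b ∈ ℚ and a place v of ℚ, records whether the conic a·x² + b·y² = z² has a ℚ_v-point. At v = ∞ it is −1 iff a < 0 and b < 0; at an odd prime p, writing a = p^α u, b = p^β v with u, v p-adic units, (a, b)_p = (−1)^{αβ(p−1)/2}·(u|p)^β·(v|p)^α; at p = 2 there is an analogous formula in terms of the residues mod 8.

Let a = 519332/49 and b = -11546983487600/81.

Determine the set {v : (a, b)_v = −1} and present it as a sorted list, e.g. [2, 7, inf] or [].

Mod squares: a ≡ 1073, b ≡ -283679. Check v ∈ {∞, 2, 3, 5, 7, 11, 17, 29, 37, 41}.
v=17: a=17^0·(≡9), b=17^1·(≡3) mod 17; (9|17)=+1, (3|17)=-1; (−1)^{0·1·8}·(+1)^1·(-1)^0 = +1.
v=2: v_2(a)=2, v_2(b)=4; units ≡ 1, 1 (mod 8); ε·ε+αω+βω = 0·0+2·0+4·0 ≡ 0  ⇒  (a,b)_2 = +1.
v=37: a=37^1·(≡35), b=37^1·(≡14) mod 37; (35|37)=-1, (14|37)=-1; (−1)^{1·1·18}·(-1)^1·(-1)^1 = +1.
v=41: a=41^0·(≡34), b=41^1·(≡23) mod 41; (34|41)=-1, (23|41)=+1; (−1)^{0·1·20}·(-1)^1·(+1)^0 = -1.
v=3: a=3^0·(≡2), b=3^-4·(≡1) mod 3; (2|3)=-1, (1|3)=+1; (−1)^{0·-4·1}·(-1)^-4·(+1)^0 = +1.
v=11: a=11^2·(≡7), b=11^3·(≡8) mod 11; (7|11)=-1, (8|11)=-1; (−1)^{2·3·5}·(-1)^3·(-1)^2 = -1.
v=29: a=29^1·(≡8), b=29^2·(≡24) mod 29; (8|29)=-1, (24|29)=+1; (−1)^{1·2·14}·(-1)^2·(+1)^1 = +1.
v=7: a=7^-2·(≡2), b=7^0·(≡5) mod 7; (2|7)=+1, (5|7)=-1; (−1)^{-2·0·3}·(+1)^0·(-1)^-2 = +1.
v=5: a=5^0·(≡3), b=5^2·(≡1) mod 5; (3|5)=-1, (1|5)=+1; (−1)^{0·2·2}·(-1)^2·(+1)^0 = +1.
v=∞: 1073 > 0 and -283679 < 0  ⇒  (a,b)_∞ = +1.
(1073, -283679 / ℚ) ramifies at {11, 41}: a division algebra.

[11, 41]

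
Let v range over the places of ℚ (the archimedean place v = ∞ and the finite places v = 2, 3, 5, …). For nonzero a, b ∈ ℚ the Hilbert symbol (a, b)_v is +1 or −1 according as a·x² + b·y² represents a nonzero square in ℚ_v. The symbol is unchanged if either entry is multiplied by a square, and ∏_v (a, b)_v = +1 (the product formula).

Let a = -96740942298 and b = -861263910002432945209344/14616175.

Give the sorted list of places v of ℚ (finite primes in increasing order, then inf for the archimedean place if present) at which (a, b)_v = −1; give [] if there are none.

Mod squares: a ≡ -96740942298, b ≡ -93093. Check v ∈ {∞, 2, 3, 5, 7, 11, 13, 17, 19, 23, 29, 31, 41}.
v=5: a=5^0·(≡2), b=5^-2·(≡3) mod 5; (2|5)=-1, (3|5)=-1; (−1)^{0·-2·2}·(-1)^-2·(-1)^0 = +1.
v=∞: -96740942298 < 0 and -93093 < 0  ⇒  (a,b)_∞ = -1.
v=29: a=29^1·(≡1), b=29^2·(≡11) mod 29; (1|29)=+1, (11|29)=-1; (−1)^{1·2·14}·(+1)^2·(-1)^1 = -1.
v=31: a=31^1·(≡16), b=31^1·(≡25) mod 31; (16|31)=+1, (25|31)=+1; (−1)^{1·1·15}·(+1)^1·(+1)^1 = -1.
v=2: v_2(a)=1, v_2(b)=14; units ≡ 3, 3 (mod 8); ε·ε+αω+βω = 1·1+1·1+14·1 ≡ 0  ⇒  (a,b)_2 = +1.
v=23: a=23^1·(≡18), b=23^2·(≡17) mod 23; (18|23)=+1, (17|23)=-1; (−1)^{1·2·11}·(+1)^2·(-1)^1 = -1.
v=7: a=7^1·(≡1), b=7^-1·(≡2) mod 7; (1|7)=+1, (2|7)=+1; (−1)^{1·-1·3}·(+1)^-1·(+1)^1 = -1.
v=17: a=17^0·(≡7), b=17^-4·(≡9) mod 17; (7|17)=-1, (9|17)=+1; (−1)^{0·-4·8}·(-1)^-4·(+1)^0 = +1.
v=19: a=19^1·(≡8), b=19^2·(≡11) mod 19; (8|19)=-1, (11|19)=+1; (−1)^{1·2·9}·(-1)^2·(+1)^1 = +1.
v=41: a=41^1·(≡21), b=41^2·(≡36) mod 41; (21|41)=+1, (36|41)=+1; (−1)^{1·2·20}·(+1)^2·(+1)^1 = +1.
v=13: a=13^1·(≡10), b=13^1·(≡7) mod 13; (10|13)=+1, (7|13)=-1; (−1)^{1·1·6}·(+1)^1·(-1)^1 = -1.
v=3: a=3^1·(≡1), b=3^1·(≡1) mod 3; (1|3)=+1, (1|3)=+1; (−1)^{1·1·1}·(+1)^1·(+1)^1 = -1.
v=11: a=11^1·(≡2), b=11^5·(≡6) mod 11; (2|11)=-1, (6|11)=-1; (−1)^{1·5·5}·(-1)^5·(-1)^1 = -1.
(-96740942298, -93093 / ℚ) ramifies at {3, 7, 11, 13, 23, 29, 31, ∞}: a division algebra.

[3, 7, 11, 13, 23, 29, 31, inf]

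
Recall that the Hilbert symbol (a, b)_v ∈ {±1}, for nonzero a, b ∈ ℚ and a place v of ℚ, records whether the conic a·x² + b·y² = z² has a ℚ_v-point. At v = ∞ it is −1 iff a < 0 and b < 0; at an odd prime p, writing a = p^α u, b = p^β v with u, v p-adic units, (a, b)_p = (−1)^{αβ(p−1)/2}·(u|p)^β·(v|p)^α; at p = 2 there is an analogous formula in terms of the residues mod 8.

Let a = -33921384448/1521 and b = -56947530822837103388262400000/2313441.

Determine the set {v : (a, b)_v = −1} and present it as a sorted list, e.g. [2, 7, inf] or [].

[5, 7, 29, inf]

Mod squares: a ≡ -42253, b ≡ -25140535. Check v ∈ {∞, 2, 3, 5, 7, 11, 13, 17, 29, 31, 47}.
v=3: a=3^-2·(≡2), b=3^-4·(≡2) mod 3; (2|3)=-1, (2|3)=-1; (−1)^{-2·-4·1}·(-1)^-4·(-1)^-2 = +1.
v=7: a=7^2·(≡5), b=7^1·(≡6) mod 7; (5|7)=-1, (6|7)=-1; (−1)^{2·1·3}·(-1)^1·(-1)^2 = -1.
v=17: a=17^0·(≡9), b=17^1·(≡13) mod 17; (9|17)=+1, (13|17)=+1; (−1)^{0·1·8}·(+1)^1·(+1)^0 = +1.
v=13: a=13^-2·(≡4), b=13^-4·(≡4) mod 13; (4|13)=+1, (4|13)=+1; (−1)^{-2·-4·6}·(+1)^-4·(+1)^-2 = +1.
v=5: a=5^0·(≡2), b=5^5·(≡2) mod 5; (2|5)=-1, (2|5)=-1; (−1)^{0·5·2}·(-1)^5·(-1)^0 = -1.
v=2: v_2(a)=14, v_2(b)=24; units ≡ 3, 1 (mod 8); ε·ε+αω+βω = 1·0+14·0+24·1 ≡ 0  ⇒  (a,b)_2 = +1.
v=47: a=47^1·(≡30), b=47^3·(≡21) mod 47; (30|47)=-1, (21|47)=+1; (−1)^{1·3·23}·(-1)^3·(+1)^1 = +1.
v=11: a=11^0·(≡9), b=11^2·(≡4) mod 11; (9|11)=+1, (4|11)=+1; (−1)^{0·2·5}·(+1)^2·(+1)^0 = +1.
v=∞: -42253 < 0 and -25140535 < 0  ⇒  (a,b)_∞ = -1.
v=29: a=29^1·(≡13), b=29^3·(≡12) mod 29; (13|29)=+1, (12|29)=-1; (−1)^{1·3·14}·(+1)^3·(-1)^1 = -1.
v=31: a=31^1·(≡20), b=31^3·(≡12) mod 31; (20|31)=+1, (12|31)=-1; (−1)^{1·3·15}·(+1)^3·(-1)^1 = +1.
|Ram(-42253, -25140535)| = 4, even; anisotropic at {5, 7, 29, ∞}.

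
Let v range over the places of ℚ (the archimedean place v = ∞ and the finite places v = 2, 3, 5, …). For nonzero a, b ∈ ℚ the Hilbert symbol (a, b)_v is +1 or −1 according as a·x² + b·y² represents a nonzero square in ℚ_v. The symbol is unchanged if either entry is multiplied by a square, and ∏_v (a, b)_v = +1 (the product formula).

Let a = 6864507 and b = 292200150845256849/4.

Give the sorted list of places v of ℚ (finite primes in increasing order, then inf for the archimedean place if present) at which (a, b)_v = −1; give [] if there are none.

[3, 13]

(a, b) ≡ (84747, 689) mod (ℚ^×)²; places V = {2, 3, 13, 41, 53, ∞}.
(a,b)_2: α=0, β=-2; u≡3, v≡1 (mod 8); ε(u)ε(v)=1·0, αω(v)=0·0, βω(u)=-2·1; sum ≡ 0  ⇒  +1.
(a,b)_3: α=5, u≡1; β=12, v≡2 (mod 3); (1|3)=+1, (2|3)=-1; sign (−1)^0·+1^12·-1^5 = -1.
(a,b)_∞: sgn(84747)=+, sgn(689)=+, so +1.
(a,b)_13: α=1, u≡5; β=3, v≡1 (mod 13); (5|13)=-1, (1|13)=+1; sign (−1)^0·-1^3·+1^1 = -1.
(a,b)_41: α=1, u≡24; β=2, v≡5 (mod 41); (24|41)=-1, (5|41)=+1; sign (−1)^0·-1^2·+1^1 = +1.
(a,b)_53: α=1, u≡40; β=3, v≡1 (mod 53); (40|53)=+1, (1|53)=+1; sign (−1)^0·+1^3·+1^1 = +1.
|Ram(84747, 689)| = 2, even; anisotropic at {3, 13}.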